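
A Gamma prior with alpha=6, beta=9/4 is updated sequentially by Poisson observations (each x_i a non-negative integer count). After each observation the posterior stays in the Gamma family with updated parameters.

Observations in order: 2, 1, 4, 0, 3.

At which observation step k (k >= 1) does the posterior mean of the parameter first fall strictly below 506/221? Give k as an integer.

k = 2

obs 1: x=2 → posterior Gamma(8, 13/4)
obs 2: x=1 → posterior Gamma(9, 17/4)
obs 3: x=4 → posterior Gamma(13, 21/4)
obs 4: x=0 → posterior Gamma(13, 25/4)
obs 5: x=3 → posterior Gamma(16, 29/4)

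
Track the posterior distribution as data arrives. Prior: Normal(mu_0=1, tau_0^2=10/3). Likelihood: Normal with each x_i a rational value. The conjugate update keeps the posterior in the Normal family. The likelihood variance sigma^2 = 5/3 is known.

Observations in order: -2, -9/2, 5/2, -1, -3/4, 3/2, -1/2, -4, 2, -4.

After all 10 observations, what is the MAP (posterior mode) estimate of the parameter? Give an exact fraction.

-41/42

obs 1: x=-2 → posterior Normal(-1, 10/9)
obs 2: x=-9/2 → posterior Normal(-12/5, 2/3)
obs 3: x=5/2 → posterior Normal(-1, 10/21)
obs 4: x=-1 → posterior Normal(-1, 10/27)
obs 5: x=-3/4 → posterior Normal(-21/22, 10/33)
obs 6: x=3/2 → posterior Normal(-15/26, 10/39)
obs 7: x=-1/2 → posterior Normal(-17/30, 2/9)
obs 8: x=-4 → posterior Normal(-33/34, 10/51)
obs 9: x=2 → posterior Normal(-25/38, 10/57)
obs 10: x=-4 → posterior Normal(-41/42, 10/63)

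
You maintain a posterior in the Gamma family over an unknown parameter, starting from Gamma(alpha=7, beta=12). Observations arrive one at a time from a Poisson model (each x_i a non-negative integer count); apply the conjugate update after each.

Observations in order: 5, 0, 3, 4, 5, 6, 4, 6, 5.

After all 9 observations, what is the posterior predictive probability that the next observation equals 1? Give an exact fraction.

14225933584228782830637768606628065759131327807760735986260545/56421329793655290016220050963478911465660476146466297273647104

obs 1: x=5 → posterior Gamma(12, 13)
obs 2: x=0 → posterior Gamma(12, 14)
obs 3: x=3 → posterior Gamma(15, 15)
obs 4: x=4 → posterior Gamma(19, 16)
obs 5: x=5 → posterior Gamma(24, 17)
obs 6: x=6 → posterior Gamma(30, 18)
obs 7: x=4 → posterior Gamma(34, 19)
obs 8: x=6 → posterior Gamma(40, 20)
obs 9: x=5 → posterior Gamma(45, 21)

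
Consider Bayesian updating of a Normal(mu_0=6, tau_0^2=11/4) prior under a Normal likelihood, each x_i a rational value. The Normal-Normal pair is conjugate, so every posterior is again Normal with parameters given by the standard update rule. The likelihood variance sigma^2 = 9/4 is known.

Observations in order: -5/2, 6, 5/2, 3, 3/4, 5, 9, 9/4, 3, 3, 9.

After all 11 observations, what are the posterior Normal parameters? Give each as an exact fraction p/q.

obs 1: x=-5/2 → posterior Normal(53/40, 99/80)
obs 2: x=6 → posterior Normal(185/62, 99/124)
obs 3: x=5/2 → posterior Normal(20/7, 33/56)
obs 4: x=3 → posterior Normal(153/53, 99/212)
obs 5: x=3/4 → posterior Normal(645/256, 99/256)
obs 6: x=5 → posterior Normal(173/60, 33/100)
obs 7: x=9 → posterior Normal(1261/344, 99/344)
obs 8: x=9/4 → posterior Normal(340/97, 99/388)
obs 9: x=3 → posterior Normal(373/108, 11/48)
obs 10: x=3 → posterior Normal(58/17, 99/476)
obs 11: x=9 → posterior Normal(101/26, 99/520)

mu_0=101/26, tau_0^2=99/520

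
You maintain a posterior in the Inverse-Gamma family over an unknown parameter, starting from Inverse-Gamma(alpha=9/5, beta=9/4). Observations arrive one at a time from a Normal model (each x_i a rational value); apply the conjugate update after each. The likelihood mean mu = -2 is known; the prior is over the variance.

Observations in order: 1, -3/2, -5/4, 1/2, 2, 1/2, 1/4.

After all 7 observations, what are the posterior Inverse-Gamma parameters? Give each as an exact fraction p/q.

obs 1: x=1 → posterior Inverse-Gamma(23/10, 27/4)
obs 2: x=-3/2 → posterior Inverse-Gamma(14/5, 55/8)
obs 3: x=-5/4 → posterior Inverse-Gamma(33/10, 229/32)
obs 4: x=1/2 → posterior Inverse-Gamma(19/5, 329/32)
obs 5: x=2 → posterior Inverse-Gamma(43/10, 585/32)
obs 6: x=1/2 → posterior Inverse-Gamma(24/5, 685/32)
obs 7: x=1/4 → posterior Inverse-Gamma(53/10, 383/16)

alpha=53/10, beta=383/16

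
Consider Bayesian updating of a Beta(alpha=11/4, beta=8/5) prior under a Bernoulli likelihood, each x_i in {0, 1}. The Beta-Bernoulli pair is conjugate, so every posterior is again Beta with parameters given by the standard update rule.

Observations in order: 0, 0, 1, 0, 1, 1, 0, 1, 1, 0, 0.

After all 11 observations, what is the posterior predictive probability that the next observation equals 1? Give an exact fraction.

obs 1: x=0 → posterior Beta(11/4, 13/5)
obs 2: x=0 → posterior Beta(11/4, 18/5)
obs 3: x=1 → posterior Beta(15/4, 18/5)
obs 4: x=0 → posterior Beta(15/4, 23/5)
obs 5: x=1 → posterior Beta(19/4, 23/5)
obs 6: x=1 → posterior Beta(23/4, 23/5)
obs 7: x=0 → posterior Beta(23/4, 28/5)
obs 8: x=1 → posterior Beta(27/4, 28/5)
obs 9: x=1 → posterior Beta(31/4, 28/5)
obs 10: x=0 → posterior Beta(31/4, 33/5)
obs 11: x=0 → posterior Beta(31/4, 38/5)

155/307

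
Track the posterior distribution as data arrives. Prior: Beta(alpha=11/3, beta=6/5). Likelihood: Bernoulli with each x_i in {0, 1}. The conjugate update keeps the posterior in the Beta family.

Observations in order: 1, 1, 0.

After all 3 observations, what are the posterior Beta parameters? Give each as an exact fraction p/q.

obs 1: x=1 → posterior Beta(14/3, 6/5)
obs 2: x=1 → posterior Beta(17/3, 6/5)
obs 3: x=0 → posterior Beta(17/3, 11/5)

alpha=17/3, beta=11/5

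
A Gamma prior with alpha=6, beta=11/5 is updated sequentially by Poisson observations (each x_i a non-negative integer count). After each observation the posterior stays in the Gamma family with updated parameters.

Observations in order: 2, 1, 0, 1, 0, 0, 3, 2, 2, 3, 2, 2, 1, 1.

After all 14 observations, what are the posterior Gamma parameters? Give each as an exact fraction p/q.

alpha=26, beta=81/5

obs 1: x=2 → posterior Gamma(8, 16/5)
obs 2: x=1 → posterior Gamma(9, 21/5)
obs 3: x=0 → posterior Gamma(9, 26/5)
obs 4: x=1 → posterior Gamma(10, 31/5)
obs 5: x=0 → posterior Gamma(10, 36/5)
obs 6: x=0 → posterior Gamma(10, 41/5)
obs 7: x=3 → posterior Gamma(13, 46/5)
obs 8: x=2 → posterior Gamma(15, 51/5)
obs 9: x=2 → posterior Gamma(17, 56/5)
obs 10: x=3 → posterior Gamma(20, 61/5)
obs 11: x=2 → posterior Gamma(22, 66/5)
obs 12: x=2 → posterior Gamma(24, 71/5)
obs 13: x=1 → posterior Gamma(25, 76/5)
obs 14: x=1 → posterior Gamma(26, 81/5)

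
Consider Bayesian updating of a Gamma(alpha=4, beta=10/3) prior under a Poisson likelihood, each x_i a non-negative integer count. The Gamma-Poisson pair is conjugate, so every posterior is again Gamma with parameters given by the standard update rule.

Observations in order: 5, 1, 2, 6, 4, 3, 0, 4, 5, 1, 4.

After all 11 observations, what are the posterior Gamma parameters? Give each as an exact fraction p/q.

obs 1: x=5 → posterior Gamma(9, 13/3)
obs 2: x=1 → posterior Gamma(10, 16/3)
obs 3: x=2 → posterior Gamma(12, 19/3)
obs 4: x=6 → posterior Gamma(18, 22/3)
obs 5: x=4 → posterior Gamma(22, 25/3)
obs 6: x=3 → posterior Gamma(25, 28/3)
obs 7: x=0 → posterior Gamma(25, 31/3)
obs 8: x=4 → posterior Gamma(29, 34/3)
obs 9: x=5 → posterior Gamma(34, 37/3)
obs 10: x=1 → posterior Gamma(35, 40/3)
obs 11: x=4 → posterior Gamma(39, 43/3)

alpha=39, beta=43/3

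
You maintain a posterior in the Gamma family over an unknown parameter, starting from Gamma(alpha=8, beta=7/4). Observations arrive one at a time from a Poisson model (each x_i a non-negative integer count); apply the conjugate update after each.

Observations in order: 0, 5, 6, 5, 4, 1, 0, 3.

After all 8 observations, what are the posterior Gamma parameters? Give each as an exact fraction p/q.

obs 1: x=0 → posterior Gamma(8, 11/4)
obs 2: x=5 → posterior Gamma(13, 15/4)
obs 3: x=6 → posterior Gamma(19, 19/4)
obs 4: x=5 → posterior Gamma(24, 23/4)
obs 5: x=4 → posterior Gamma(28, 27/4)
obs 6: x=1 → posterior Gamma(29, 31/4)
obs 7: x=0 → posterior Gamma(29, 35/4)
obs 8: x=3 → posterior Gamma(32, 39/4)

alpha=32, beta=39/4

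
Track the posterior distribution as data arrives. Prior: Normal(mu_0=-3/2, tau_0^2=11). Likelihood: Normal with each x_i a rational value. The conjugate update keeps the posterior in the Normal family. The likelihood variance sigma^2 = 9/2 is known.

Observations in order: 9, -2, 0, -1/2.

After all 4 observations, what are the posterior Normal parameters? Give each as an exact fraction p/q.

mu_0=259/194, tau_0^2=99/97

obs 1: x=9 → posterior Normal(369/62, 99/31)
obs 2: x=-2 → posterior Normal(281/106, 99/53)
obs 3: x=0 → posterior Normal(281/150, 33/25)
obs 4: x=-1/2 → posterior Normal(259/194, 99/97)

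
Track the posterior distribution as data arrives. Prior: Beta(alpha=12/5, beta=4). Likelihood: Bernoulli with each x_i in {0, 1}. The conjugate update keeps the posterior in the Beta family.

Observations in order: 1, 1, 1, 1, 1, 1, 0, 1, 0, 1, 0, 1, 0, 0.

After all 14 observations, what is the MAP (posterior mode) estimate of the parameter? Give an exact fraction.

13/23

obs 1: x=1 → posterior Beta(17/5, 4)
obs 2: x=1 → posterior Beta(22/5, 4)
obs 3: x=1 → posterior Beta(27/5, 4)
obs 4: x=1 → posterior Beta(32/5, 4)
obs 5: x=1 → posterior Beta(37/5, 4)
obs 6: x=1 → posterior Beta(42/5, 4)
obs 7: x=0 → posterior Beta(42/5, 5)
obs 8: x=1 → posterior Beta(47/5, 5)
obs 9: x=0 → posterior Beta(47/5, 6)
obs 10: x=1 → posterior Beta(52/5, 6)
obs 11: x=0 → posterior Beta(52/5, 7)
obs 12: x=1 → posterior Beta(57/5, 7)
obs 13: x=0 → posterior Beta(57/5, 8)
obs 14: x=0 → posterior Beta(57/5, 9)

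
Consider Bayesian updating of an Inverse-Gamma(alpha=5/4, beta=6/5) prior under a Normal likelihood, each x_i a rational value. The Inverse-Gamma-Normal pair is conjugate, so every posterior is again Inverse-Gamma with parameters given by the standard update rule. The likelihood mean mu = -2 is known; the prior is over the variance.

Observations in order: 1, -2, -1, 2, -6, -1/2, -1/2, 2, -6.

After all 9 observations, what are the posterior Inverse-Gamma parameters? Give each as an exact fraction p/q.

obs 1: x=1 → posterior Inverse-Gamma(7/4, 57/10)
obs 2: x=-2 → posterior Inverse-Gamma(9/4, 57/10)
obs 3: x=-1 → posterior Inverse-Gamma(11/4, 31/5)
obs 4: x=2 → posterior Inverse-Gamma(13/4, 71/5)
obs 5: x=-6 → posterior Inverse-Gamma(15/4, 111/5)
obs 6: x=-1/2 → posterior Inverse-Gamma(17/4, 933/40)
obs 7: x=-1/2 → posterior Inverse-Gamma(19/4, 489/20)
obs 8: x=2 → posterior Inverse-Gamma(21/4, 649/20)
obs 9: x=-6 → posterior Inverse-Gamma(23/4, 809/20)

alpha=23/4, beta=809/20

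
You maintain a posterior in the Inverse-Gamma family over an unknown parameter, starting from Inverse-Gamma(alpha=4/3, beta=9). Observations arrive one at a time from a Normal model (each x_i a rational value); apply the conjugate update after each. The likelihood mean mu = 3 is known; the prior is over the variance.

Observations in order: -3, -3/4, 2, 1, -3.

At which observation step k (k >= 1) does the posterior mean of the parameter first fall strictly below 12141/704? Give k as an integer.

obs 1: x=-3 → posterior Inverse-Gamma(11/6, 27)
obs 2: x=-3/4 → posterior Inverse-Gamma(7/3, 1089/32)
obs 3: x=2 → posterior Inverse-Gamma(17/6, 1105/32)
obs 4: x=1 → posterior Inverse-Gamma(10/3, 1169/32)
obs 5: x=-3 → posterior Inverse-Gamma(23/6, 1745/32)

k = 4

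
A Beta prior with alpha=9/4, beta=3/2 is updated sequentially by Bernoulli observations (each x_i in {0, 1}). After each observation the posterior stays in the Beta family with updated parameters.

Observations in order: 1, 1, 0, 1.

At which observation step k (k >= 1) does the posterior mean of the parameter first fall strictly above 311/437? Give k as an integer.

obs 1: x=1 → posterior Beta(13/4, 3/2)
obs 2: x=1 → posterior Beta(17/4, 3/2)
obs 3: x=0 → posterior Beta(17/4, 5/2)
obs 4: x=1 → posterior Beta(21/4, 5/2)

k = 2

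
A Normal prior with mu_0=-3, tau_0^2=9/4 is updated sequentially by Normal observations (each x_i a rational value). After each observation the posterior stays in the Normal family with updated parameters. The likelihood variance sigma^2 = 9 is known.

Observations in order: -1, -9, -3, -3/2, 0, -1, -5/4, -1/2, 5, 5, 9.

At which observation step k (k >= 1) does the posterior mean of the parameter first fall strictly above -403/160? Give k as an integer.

k = 8

obs 1: x=-1 → posterior Normal(-13/5, 9/5)
obs 2: x=-9 → posterior Normal(-11/3, 3/2)
obs 3: x=-3 → posterior Normal(-25/7, 9/7)
obs 4: x=-3/2 → posterior Normal(-53/16, 9/8)
obs 5: x=0 → posterior Normal(-53/18, 1)
obs 6: x=-1 → posterior Normal(-11/4, 9/10)
obs 7: x=-5/4 → posterior Normal(-115/44, 9/11)
obs 8: x=-1/2 → posterior Normal(-39/16, 3/4)
obs 9: x=5 → posterior Normal(-97/52, 9/13)
obs 10: x=5 → posterior Normal(-11/8, 9/14)
obs 11: x=9 → posterior Normal(-41/60, 3/5)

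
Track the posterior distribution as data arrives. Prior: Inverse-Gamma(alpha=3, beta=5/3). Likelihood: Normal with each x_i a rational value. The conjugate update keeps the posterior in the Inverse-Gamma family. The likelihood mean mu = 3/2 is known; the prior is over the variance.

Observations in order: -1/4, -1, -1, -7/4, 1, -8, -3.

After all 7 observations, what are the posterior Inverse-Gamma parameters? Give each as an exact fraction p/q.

alpha=13/2, beta=3365/48

obs 1: x=-1/4 → posterior Inverse-Gamma(7/2, 307/96)
obs 2: x=-1 → posterior Inverse-Gamma(4, 607/96)
obs 3: x=-1 → posterior Inverse-Gamma(9/2, 907/96)
obs 4: x=-7/4 → posterior Inverse-Gamma(5, 707/48)
obs 5: x=1 → posterior Inverse-Gamma(11/2, 713/48)
obs 6: x=-8 → posterior Inverse-Gamma(6, 2879/48)
obs 7: x=-3 → posterior Inverse-Gamma(13/2, 3365/48)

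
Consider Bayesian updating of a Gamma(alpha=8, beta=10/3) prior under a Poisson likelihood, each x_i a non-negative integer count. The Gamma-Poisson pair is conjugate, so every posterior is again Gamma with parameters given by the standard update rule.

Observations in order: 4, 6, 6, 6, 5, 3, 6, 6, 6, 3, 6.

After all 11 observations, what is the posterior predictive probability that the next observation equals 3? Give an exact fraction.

19372881471059390566987954279312745908372765257071921451080817758137995671725867286690260187918470993501237281705/116824129695882693543172990851405824702344639652146854307802526285937165332124668960110965113582157009189272027136

obs 1: x=4 → posterior Gamma(12, 13/3)
obs 2: x=6 → posterior Gamma(18, 16/3)
obs 3: x=6 → posterior Gamma(24, 19/3)
obs 4: x=6 → posterior Gamma(30, 22/3)
obs 5: x=5 → posterior Gamma(35, 25/3)
obs 6: x=3 → posterior Gamma(38, 28/3)
obs 7: x=6 → posterior Gamma(44, 31/3)
obs 8: x=6 → posterior Gamma(50, 34/3)
obs 9: x=6 → posterior Gamma(56, 37/3)
obs 10: x=3 → posterior Gamma(59, 40/3)
obs 11: x=6 → posterior Gamma(65, 43/3)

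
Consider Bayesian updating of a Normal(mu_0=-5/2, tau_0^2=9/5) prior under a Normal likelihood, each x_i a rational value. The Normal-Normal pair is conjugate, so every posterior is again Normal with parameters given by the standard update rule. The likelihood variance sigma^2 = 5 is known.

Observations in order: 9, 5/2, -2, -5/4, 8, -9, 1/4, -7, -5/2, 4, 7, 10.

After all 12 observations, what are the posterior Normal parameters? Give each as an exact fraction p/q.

obs 1: x=9 → posterior Normal(37/68, 45/34)
obs 2: x=5/2 → posterior Normal(41/43, 45/43)
obs 3: x=-2 → posterior Normal(23/52, 45/52)
obs 4: x=-5/4 → posterior Normal(47/244, 45/61)
obs 5: x=8 → posterior Normal(67/56, 9/14)
obs 6: x=-9 → posterior Normal(11/316, 45/79)
obs 7: x=1/4 → posterior Normal(5/88, 45/88)
obs 8: x=-7 → posterior Normal(-58/97, 45/97)
obs 9: x=-5/2 → posterior Normal(-161/212, 45/106)
obs 10: x=4 → posterior Normal(-89/230, 9/23)
obs 11: x=7 → posterior Normal(37/248, 45/124)
obs 12: x=10 → posterior Normal(31/38, 45/133)

mu_0=31/38, tau_0^2=45/133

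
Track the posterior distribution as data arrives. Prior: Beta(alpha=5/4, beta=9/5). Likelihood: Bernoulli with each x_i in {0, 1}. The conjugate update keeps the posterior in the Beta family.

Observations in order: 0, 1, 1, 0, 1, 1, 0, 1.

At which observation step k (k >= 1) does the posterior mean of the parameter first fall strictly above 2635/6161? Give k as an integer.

obs 1: x=0 → posterior Beta(5/4, 14/5)
obs 2: x=1 → posterior Beta(9/4, 14/5)
obs 3: x=1 → posterior Beta(13/4, 14/5)
obs 4: x=0 → posterior Beta(13/4, 19/5)
obs 5: x=1 → posterior Beta(17/4, 19/5)
obs 6: x=1 → posterior Beta(21/4, 19/5)
obs 7: x=0 → posterior Beta(21/4, 24/5)
obs 8: x=1 → posterior Beta(25/4, 24/5)

k = 2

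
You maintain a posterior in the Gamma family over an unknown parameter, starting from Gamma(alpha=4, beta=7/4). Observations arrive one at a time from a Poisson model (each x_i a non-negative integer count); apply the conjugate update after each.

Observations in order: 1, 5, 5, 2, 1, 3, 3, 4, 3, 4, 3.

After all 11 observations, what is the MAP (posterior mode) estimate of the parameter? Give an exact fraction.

obs 1: x=1 → posterior Gamma(5, 11/4)
obs 2: x=5 → posterior Gamma(10, 15/4)
obs 3: x=5 → posterior Gamma(15, 19/4)
obs 4: x=2 → posterior Gamma(17, 23/4)
obs 5: x=1 → posterior Gamma(18, 27/4)
obs 6: x=3 → posterior Gamma(21, 31/4)
obs 7: x=3 → posterior Gamma(24, 35/4)
obs 8: x=4 → posterior Gamma(28, 39/4)
obs 9: x=3 → posterior Gamma(31, 43/4)
obs 10: x=4 → posterior Gamma(35, 47/4)
obs 11: x=3 → posterior Gamma(38, 51/4)

148/51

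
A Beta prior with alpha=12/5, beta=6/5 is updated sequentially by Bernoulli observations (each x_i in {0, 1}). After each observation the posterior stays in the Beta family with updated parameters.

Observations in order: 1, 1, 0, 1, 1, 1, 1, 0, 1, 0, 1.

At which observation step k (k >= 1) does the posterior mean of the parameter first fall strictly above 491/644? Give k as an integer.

obs 1: x=1 → posterior Beta(17/5, 6/5)
obs 2: x=1 → posterior Beta(22/5, 6/5)
obs 3: x=0 → posterior Beta(22/5, 11/5)
obs 4: x=1 → posterior Beta(27/5, 11/5)
obs 5: x=1 → posterior Beta(32/5, 11/5)
obs 6: x=1 → posterior Beta(37/5, 11/5)
obs 7: x=1 → posterior Beta(42/5, 11/5)
obs 8: x=0 → posterior Beta(42/5, 16/5)
obs 9: x=1 → posterior Beta(47/5, 16/5)
obs 10: x=0 → posterior Beta(47/5, 21/5)
obs 11: x=1 → posterior Beta(52/5, 21/5)

k = 2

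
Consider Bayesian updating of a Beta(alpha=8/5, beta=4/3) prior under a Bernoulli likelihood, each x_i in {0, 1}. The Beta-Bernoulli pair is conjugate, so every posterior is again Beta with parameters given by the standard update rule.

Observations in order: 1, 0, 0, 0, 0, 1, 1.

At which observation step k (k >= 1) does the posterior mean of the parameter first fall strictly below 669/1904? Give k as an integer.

k = 5

obs 1: x=1 → posterior Beta(13/5, 4/3)
obs 2: x=0 → posterior Beta(13/5, 7/3)
obs 3: x=0 → posterior Beta(13/5, 10/3)
obs 4: x=0 → posterior Beta(13/5, 13/3)
obs 5: x=0 → posterior Beta(13/5, 16/3)
obs 6: x=1 → posterior Beta(18/5, 16/3)
obs 7: x=1 → posterior Beta(23/5, 16/3)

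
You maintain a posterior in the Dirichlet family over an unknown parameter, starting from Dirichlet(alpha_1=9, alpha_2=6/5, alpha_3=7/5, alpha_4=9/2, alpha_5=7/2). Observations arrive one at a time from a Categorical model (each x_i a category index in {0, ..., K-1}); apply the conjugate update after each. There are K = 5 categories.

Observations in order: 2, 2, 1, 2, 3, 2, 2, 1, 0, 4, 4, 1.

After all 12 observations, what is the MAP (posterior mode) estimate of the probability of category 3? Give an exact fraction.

obs 1: x=2 → posterior Dirichlet(9, 6/5, 12/5, 9/2, 7/2)
obs 2: x=2 → posterior Dirichlet(9, 6/5, 17/5, 9/2, 7/2)
obs 3: x=1 → posterior Dirichlet(9, 11/5, 17/5, 9/2, 7/2)
obs 4: x=2 → posterior Dirichlet(9, 11/5, 22/5, 9/2, 7/2)
obs 5: x=3 → posterior Dirichlet(9, 11/5, 22/5, 11/2, 7/2)
obs 6: x=2 → posterior Dirichlet(9, 11/5, 27/5, 11/2, 7/2)
obs 7: x=2 → posterior Dirichlet(9, 11/5, 32/5, 11/2, 7/2)
obs 8: x=1 → posterior Dirichlet(9, 16/5, 32/5, 11/2, 7/2)
obs 9: x=0 → posterior Dirichlet(10, 16/5, 32/5, 11/2, 7/2)
obs 10: x=4 → posterior Dirichlet(10, 16/5, 32/5, 11/2, 9/2)
obs 11: x=4 → posterior Dirichlet(10, 16/5, 32/5, 11/2, 11/2)
obs 12: x=1 → posterior Dirichlet(10, 21/5, 32/5, 11/2, 11/2)

45/266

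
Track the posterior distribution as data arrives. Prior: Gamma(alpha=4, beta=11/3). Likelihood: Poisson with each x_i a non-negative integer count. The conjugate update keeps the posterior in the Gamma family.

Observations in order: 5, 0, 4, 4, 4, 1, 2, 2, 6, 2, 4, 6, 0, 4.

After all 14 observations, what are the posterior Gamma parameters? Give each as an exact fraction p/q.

obs 1: x=5 → posterior Gamma(9, 14/3)
obs 2: x=0 → posterior Gamma(9, 17/3)
obs 3: x=4 → posterior Gamma(13, 20/3)
obs 4: x=4 → posterior Gamma(17, 23/3)
obs 5: x=4 → posterior Gamma(21, 26/3)
obs 6: x=1 → posterior Gamma(22, 29/3)
obs 7: x=2 → posterior Gamma(24, 32/3)
obs 8: x=2 → posterior Gamma(26, 35/3)
obs 9: x=6 → posterior Gamma(32, 38/3)
obs 10: x=2 → posterior Gamma(34, 41/3)
obs 11: x=4 → posterior Gamma(38, 44/3)
obs 12: x=6 → posterior Gamma(44, 47/3)
obs 13: x=0 → posterior Gamma(44, 50/3)
obs 14: x=4 → posterior Gamma(48, 53/3)

alpha=48, beta=53/3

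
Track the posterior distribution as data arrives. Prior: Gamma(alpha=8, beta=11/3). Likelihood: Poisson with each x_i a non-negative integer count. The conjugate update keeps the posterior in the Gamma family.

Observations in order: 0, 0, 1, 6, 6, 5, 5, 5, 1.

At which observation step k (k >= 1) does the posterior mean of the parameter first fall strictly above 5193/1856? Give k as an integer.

obs 1: x=0 → posterior Gamma(8, 14/3)
obs 2: x=0 → posterior Gamma(8, 17/3)
obs 3: x=1 → posterior Gamma(9, 20/3)
obs 4: x=6 → posterior Gamma(15, 23/3)
obs 5: x=6 → posterior Gamma(21, 26/3)
obs 6: x=5 → posterior Gamma(26, 29/3)
obs 7: x=5 → posterior Gamma(31, 32/3)
obs 8: x=5 → posterior Gamma(36, 35/3)
obs 9: x=1 → posterior Gamma(37, 38/3)

k = 7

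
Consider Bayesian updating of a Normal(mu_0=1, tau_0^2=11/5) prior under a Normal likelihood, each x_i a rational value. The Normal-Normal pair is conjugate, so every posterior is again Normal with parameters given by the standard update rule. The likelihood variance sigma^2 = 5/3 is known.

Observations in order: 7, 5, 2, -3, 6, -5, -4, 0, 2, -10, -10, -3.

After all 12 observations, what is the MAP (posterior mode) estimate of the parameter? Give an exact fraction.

-404/421

obs 1: x=7 → posterior Normal(128/29, 55/58)
obs 2: x=5 → posterior Normal(421/91, 55/91)
obs 3: x=2 → posterior Normal(487/124, 55/124)
obs 4: x=-3 → posterior Normal(388/157, 55/157)
obs 5: x=6 → posterior Normal(293/95, 11/38)
obs 6: x=-5 → posterior Normal(421/223, 55/223)
obs 7: x=-4 → posterior Normal(289/256, 55/256)
obs 8: x=0 → posterior Normal(1, 55/289)
obs 9: x=2 → posterior Normal(355/322, 55/322)
obs 10: x=-10 → posterior Normal(5/71, 11/71)
obs 11: x=-10 → posterior Normal(-305/388, 55/388)
obs 12: x=-3 → posterior Normal(-404/421, 55/421)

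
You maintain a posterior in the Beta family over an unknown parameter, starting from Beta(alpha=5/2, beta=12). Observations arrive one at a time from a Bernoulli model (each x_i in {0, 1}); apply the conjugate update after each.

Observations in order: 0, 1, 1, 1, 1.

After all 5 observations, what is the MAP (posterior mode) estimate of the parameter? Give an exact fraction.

11/35

obs 1: x=0 → posterior Beta(5/2, 13)
obs 2: x=1 → posterior Beta(7/2, 13)
obs 3: x=1 → posterior Beta(9/2, 13)
obs 4: x=1 → posterior Beta(11/2, 13)
obs 5: x=1 → posterior Beta(13/2, 13)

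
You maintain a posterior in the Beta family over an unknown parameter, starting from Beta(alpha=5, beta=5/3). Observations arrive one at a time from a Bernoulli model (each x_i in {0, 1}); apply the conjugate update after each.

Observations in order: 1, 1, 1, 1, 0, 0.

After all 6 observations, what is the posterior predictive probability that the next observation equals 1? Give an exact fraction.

obs 1: x=1 → posterior Beta(6, 5/3)
obs 2: x=1 → posterior Beta(7, 5/3)
obs 3: x=1 → posterior Beta(8, 5/3)
obs 4: x=1 → posterior Beta(9, 5/3)
obs 5: x=0 → posterior Beta(9, 8/3)
obs 6: x=0 → posterior Beta(9, 11/3)

27/38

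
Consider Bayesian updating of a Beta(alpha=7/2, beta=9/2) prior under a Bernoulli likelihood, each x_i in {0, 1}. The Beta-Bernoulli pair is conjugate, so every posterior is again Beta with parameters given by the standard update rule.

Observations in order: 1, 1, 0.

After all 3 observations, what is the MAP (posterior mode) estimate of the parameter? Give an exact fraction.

obs 1: x=1 → posterior Beta(9/2, 9/2)
obs 2: x=1 → posterior Beta(11/2, 9/2)
obs 3: x=0 → posterior Beta(11/2, 11/2)

1/2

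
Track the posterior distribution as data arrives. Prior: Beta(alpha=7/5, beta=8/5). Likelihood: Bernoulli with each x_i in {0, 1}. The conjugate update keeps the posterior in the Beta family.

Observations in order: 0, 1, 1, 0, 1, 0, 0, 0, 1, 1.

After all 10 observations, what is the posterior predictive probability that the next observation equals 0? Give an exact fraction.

33/65

obs 1: x=0 → posterior Beta(7/5, 13/5)
obs 2: x=1 → posterior Beta(12/5, 13/5)
obs 3: x=1 → posterior Beta(17/5, 13/5)
obs 4: x=0 → posterior Beta(17/5, 18/5)
obs 5: x=1 → posterior Beta(22/5, 18/5)
obs 6: x=0 → posterior Beta(22/5, 23/5)
obs 7: x=0 → posterior Beta(22/5, 28/5)
obs 8: x=0 → posterior Beta(22/5, 33/5)
obs 9: x=1 → posterior Beta(27/5, 33/5)
obs 10: x=1 → posterior Beta(32/5, 33/5)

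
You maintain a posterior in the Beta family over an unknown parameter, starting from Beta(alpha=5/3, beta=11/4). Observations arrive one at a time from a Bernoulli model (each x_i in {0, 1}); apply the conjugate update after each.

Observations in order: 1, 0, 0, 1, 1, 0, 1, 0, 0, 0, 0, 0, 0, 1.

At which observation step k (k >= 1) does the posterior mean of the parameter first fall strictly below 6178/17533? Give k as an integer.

obs 1: x=1 → posterior Beta(8/3, 11/4)
obs 2: x=0 → posterior Beta(8/3, 15/4)
obs 3: x=0 → posterior Beta(8/3, 19/4)
obs 4: x=1 → posterior Beta(11/3, 19/4)
obs 5: x=1 → posterior Beta(14/3, 19/4)
obs 6: x=0 → posterior Beta(14/3, 23/4)
obs 7: x=1 → posterior Beta(17/3, 23/4)
obs 8: x=0 → posterior Beta(17/3, 27/4)
obs 9: x=0 → posterior Beta(17/3, 31/4)
obs 10: x=0 → posterior Beta(17/3, 35/4)
obs 11: x=0 → posterior Beta(17/3, 39/4)
obs 12: x=0 → posterior Beta(17/3, 43/4)
obs 13: x=0 → posterior Beta(17/3, 47/4)
obs 14: x=1 → posterior Beta(20/3, 47/4)

k = 12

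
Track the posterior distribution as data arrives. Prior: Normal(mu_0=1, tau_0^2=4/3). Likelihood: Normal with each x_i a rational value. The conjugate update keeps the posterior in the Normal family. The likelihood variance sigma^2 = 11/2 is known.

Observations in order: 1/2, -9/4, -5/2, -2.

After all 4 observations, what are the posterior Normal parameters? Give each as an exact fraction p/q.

obs 1: x=1/2 → posterior Normal(37/41, 44/41)
obs 2: x=-9/4 → posterior Normal(19/49, 44/49)
obs 3: x=-5/2 → posterior Normal(-1/57, 44/57)
obs 4: x=-2 → posterior Normal(-17/65, 44/65)

mu_0=-17/65, tau_0^2=44/65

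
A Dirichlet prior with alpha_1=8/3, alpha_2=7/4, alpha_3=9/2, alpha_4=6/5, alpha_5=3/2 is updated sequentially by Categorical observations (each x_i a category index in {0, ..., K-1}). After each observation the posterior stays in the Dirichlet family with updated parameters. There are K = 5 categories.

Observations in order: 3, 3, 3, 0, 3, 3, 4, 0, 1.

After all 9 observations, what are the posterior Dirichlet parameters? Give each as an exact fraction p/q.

alpha_1=14/3, alpha_2=11/4, alpha_3=9/2, alpha_4=31/5, alpha_5=5/2

obs 1: x=3 → posterior Dirichlet(8/3, 7/4, 9/2, 11/5, 3/2)
obs 2: x=3 → posterior Dirichlet(8/3, 7/4, 9/2, 16/5, 3/2)
obs 3: x=3 → posterior Dirichlet(8/3, 7/4, 9/2, 21/5, 3/2)
obs 4: x=0 → posterior Dirichlet(11/3, 7/4, 9/2, 21/5, 3/2)
obs 5: x=3 → posterior Dirichlet(11/3, 7/4, 9/2, 26/5, 3/2)
obs 6: x=3 → posterior Dirichlet(11/3, 7/4, 9/2, 31/5, 3/2)
obs 7: x=4 → posterior Dirichlet(11/3, 7/4, 9/2, 31/5, 5/2)
obs 8: x=0 → posterior Dirichlet(14/3, 7/4, 9/2, 31/5, 5/2)
obs 9: x=1 → posterior Dirichlet(14/3, 11/4, 9/2, 31/5, 5/2)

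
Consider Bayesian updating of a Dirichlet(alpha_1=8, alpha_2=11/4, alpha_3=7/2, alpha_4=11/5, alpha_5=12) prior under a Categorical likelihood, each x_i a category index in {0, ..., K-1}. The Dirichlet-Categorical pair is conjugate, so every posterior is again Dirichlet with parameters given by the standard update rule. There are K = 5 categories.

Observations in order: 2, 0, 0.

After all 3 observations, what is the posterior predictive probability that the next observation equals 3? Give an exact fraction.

44/629

obs 1: x=2 → posterior Dirichlet(8, 11/4, 9/2, 11/5, 12)
obs 2: x=0 → posterior Dirichlet(9, 11/4, 9/2, 11/5, 12)
obs 3: x=0 → posterior Dirichlet(10, 11/4, 9/2, 11/5, 12)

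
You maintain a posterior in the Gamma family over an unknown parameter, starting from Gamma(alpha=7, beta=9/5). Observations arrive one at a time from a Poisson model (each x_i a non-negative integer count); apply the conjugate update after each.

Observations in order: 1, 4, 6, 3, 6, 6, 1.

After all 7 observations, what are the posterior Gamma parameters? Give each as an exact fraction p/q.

obs 1: x=1 → posterior Gamma(8, 14/5)
obs 2: x=4 → posterior Gamma(12, 19/5)
obs 3: x=6 → posterior Gamma(18, 24/5)
obs 4: x=3 → posterior Gamma(21, 29/5)
obs 5: x=6 → posterior Gamma(27, 34/5)
obs 6: x=6 → posterior Gamma(33, 39/5)
obs 7: x=1 → posterior Gamma(34, 44/5)

alpha=34, beta=44/5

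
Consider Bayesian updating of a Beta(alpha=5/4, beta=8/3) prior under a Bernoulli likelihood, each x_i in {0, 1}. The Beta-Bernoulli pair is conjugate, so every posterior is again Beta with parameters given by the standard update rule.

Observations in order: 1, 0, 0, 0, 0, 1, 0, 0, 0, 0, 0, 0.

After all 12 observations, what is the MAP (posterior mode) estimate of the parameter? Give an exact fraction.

27/167

obs 1: x=1 → posterior Beta(9/4, 8/3)
obs 2: x=0 → posterior Beta(9/4, 11/3)
obs 3: x=0 → posterior Beta(9/4, 14/3)
obs 4: x=0 → posterior Beta(9/4, 17/3)
obs 5: x=0 → posterior Beta(9/4, 20/3)
obs 6: x=1 → posterior Beta(13/4, 20/3)
obs 7: x=0 → posterior Beta(13/4, 23/3)
obs 8: x=0 → posterior Beta(13/4, 26/3)
obs 9: x=0 → posterior Beta(13/4, 29/3)
obs 10: x=0 → posterior Beta(13/4, 32/3)
obs 11: x=0 → posterior Beta(13/4, 35/3)
obs 12: x=0 → posterior Beta(13/4, 38/3)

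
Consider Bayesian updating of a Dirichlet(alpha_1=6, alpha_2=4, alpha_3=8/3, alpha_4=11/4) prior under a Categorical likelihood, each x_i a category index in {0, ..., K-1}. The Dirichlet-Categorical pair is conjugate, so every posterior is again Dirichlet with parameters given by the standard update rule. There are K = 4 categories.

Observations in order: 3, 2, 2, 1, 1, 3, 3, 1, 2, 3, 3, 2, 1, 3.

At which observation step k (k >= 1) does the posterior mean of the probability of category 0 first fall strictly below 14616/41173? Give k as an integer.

k = 2

obs 1: x=3 → posterior Dirichlet(6, 4, 8/3, 15/4)
obs 2: x=2 → posterior Dirichlet(6, 4, 11/3, 15/4)
obs 3: x=2 → posterior Dirichlet(6, 4, 14/3, 15/4)
obs 4: x=1 → posterior Dirichlet(6, 5, 14/3, 15/4)
obs 5: x=1 → posterior Dirichlet(6, 6, 14/3, 15/4)
obs 6: x=3 → posterior Dirichlet(6, 6, 14/3, 19/4)
obs 7: x=3 → posterior Dirichlet(6, 6, 14/3, 23/4)
obs 8: x=1 → posterior Dirichlet(6, 7, 14/3, 23/4)
obs 9: x=2 → posterior Dirichlet(6, 7, 17/3, 23/4)
obs 10: x=3 → posterior Dirichlet(6, 7, 17/3, 27/4)
obs 11: x=3 → posterior Dirichlet(6, 7, 17/3, 31/4)
obs 12: x=2 → posterior Dirichlet(6, 7, 20/3, 31/4)
obs 13: x=1 → posterior Dirichlet(6, 8, 20/3, 31/4)
obs 14: x=3 → posterior Dirichlet(6, 8, 20/3, 35/4)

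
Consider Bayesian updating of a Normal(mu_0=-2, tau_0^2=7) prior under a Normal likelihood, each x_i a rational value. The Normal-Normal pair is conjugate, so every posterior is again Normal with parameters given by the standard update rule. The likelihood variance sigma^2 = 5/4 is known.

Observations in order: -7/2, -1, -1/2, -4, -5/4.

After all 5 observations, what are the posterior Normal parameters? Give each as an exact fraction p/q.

obs 1: x=-7/2 → posterior Normal(-36/11, 35/33)
obs 2: x=-1 → posterior Normal(-136/61, 35/61)
obs 3: x=-1/2 → posterior Normal(-150/89, 35/89)
obs 4: x=-4 → posterior Normal(-262/117, 35/117)
obs 5: x=-5/4 → posterior Normal(-297/145, 7/29)

mu_0=-297/145, tau_0^2=7/29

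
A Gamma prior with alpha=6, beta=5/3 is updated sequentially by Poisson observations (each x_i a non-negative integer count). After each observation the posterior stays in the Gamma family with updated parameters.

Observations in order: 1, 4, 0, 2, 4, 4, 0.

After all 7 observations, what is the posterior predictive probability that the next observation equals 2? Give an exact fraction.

1077196160381649402320597028962304/4316720717749415770740818372739989

obs 1: x=1 → posterior Gamma(7, 8/3)
obs 2: x=4 → posterior Gamma(11, 11/3)
obs 3: x=0 → posterior Gamma(11, 14/3)
obs 4: x=2 → posterior Gamma(13, 17/3)
obs 5: x=4 → posterior Gamma(17, 20/3)
obs 6: x=4 → posterior Gamma(21, 23/3)
obs 7: x=0 → posterior Gamma(21, 26/3)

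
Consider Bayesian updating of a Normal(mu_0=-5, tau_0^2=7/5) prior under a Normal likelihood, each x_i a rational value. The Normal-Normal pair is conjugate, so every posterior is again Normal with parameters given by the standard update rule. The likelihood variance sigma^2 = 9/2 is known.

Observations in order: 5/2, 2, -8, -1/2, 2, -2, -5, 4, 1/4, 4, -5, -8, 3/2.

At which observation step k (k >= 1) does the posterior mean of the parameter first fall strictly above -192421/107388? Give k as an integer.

obs 1: x=5/2 → posterior Normal(-190/59, 63/59)
obs 2: x=2 → posterior Normal(-162/73, 63/73)
obs 3: x=-8 → posterior Normal(-274/87, 21/29)
obs 4: x=-1/2 → posterior Normal(-281/101, 63/101)
obs 5: x=2 → posterior Normal(-11/5, 63/115)
obs 6: x=-2 → posterior Normal(-281/129, 21/43)
obs 7: x=-5 → posterior Normal(-27/11, 63/143)
obs 8: x=4 → posterior Normal(-295/157, 63/157)
obs 9: x=1/4 → posterior Normal(-583/342, 7/19)
obs 10: x=4 → posterior Normal(-471/370, 63/185)
obs 11: x=-5 → posterior Normal(-611/398, 63/199)
obs 12: x=-8 → posterior Normal(-835/426, 21/71)
obs 13: x=3/2 → posterior Normal(-793/454, 63/227)

k = 9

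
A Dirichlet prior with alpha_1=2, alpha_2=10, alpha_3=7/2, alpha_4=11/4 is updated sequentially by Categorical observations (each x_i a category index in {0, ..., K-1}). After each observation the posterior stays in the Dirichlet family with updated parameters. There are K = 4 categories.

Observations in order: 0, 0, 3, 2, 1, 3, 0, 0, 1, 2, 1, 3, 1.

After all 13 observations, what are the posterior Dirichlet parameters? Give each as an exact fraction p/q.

obs 1: x=0 → posterior Dirichlet(3, 10, 7/2, 11/4)
obs 2: x=0 → posterior Dirichlet(4, 10, 7/2, 11/4)
obs 3: x=3 → posterior Dirichlet(4, 10, 7/2, 15/4)
obs 4: x=2 → posterior Dirichlet(4, 10, 9/2, 15/4)
obs 5: x=1 → posterior Dirichlet(4, 11, 9/2, 15/4)
obs 6: x=3 → posterior Dirichlet(4, 11, 9/2, 19/4)
obs 7: x=0 → posterior Dirichlet(5, 11, 9/2, 19/4)
obs 8: x=0 → posterior Dirichlet(6, 11, 9/2, 19/4)
obs 9: x=1 → posterior Dirichlet(6, 12, 9/2, 19/4)
obs 10: x=2 → posterior Dirichlet(6, 12, 11/2, 19/4)
obs 11: x=1 → posterior Dirichlet(6, 13, 11/2, 19/4)
obs 12: x=3 → posterior Dirichlet(6, 13, 11/2, 23/4)
obs 13: x=1 → posterior Dirichlet(6, 14, 11/2, 23/4)

alpha_1=6, alpha_2=14, alpha_3=11/2, alpha_4=23/4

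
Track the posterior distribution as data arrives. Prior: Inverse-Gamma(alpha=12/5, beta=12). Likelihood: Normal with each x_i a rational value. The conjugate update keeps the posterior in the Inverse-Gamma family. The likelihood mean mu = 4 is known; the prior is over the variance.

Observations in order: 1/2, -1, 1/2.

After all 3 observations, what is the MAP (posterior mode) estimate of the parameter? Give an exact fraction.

15/2

obs 1: x=1/2 → posterior Inverse-Gamma(29/10, 145/8)
obs 2: x=-1 → posterior Inverse-Gamma(17/5, 245/8)
obs 3: x=1/2 → posterior Inverse-Gamma(39/10, 147/4)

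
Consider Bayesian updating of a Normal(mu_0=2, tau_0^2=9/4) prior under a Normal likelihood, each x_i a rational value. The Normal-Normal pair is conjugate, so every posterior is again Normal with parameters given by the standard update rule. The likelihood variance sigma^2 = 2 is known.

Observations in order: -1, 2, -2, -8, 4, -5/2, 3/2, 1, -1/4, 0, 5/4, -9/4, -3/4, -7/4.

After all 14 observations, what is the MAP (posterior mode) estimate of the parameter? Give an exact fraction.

obs 1: x=-1 → posterior Normal(7/17, 18/17)
obs 2: x=2 → posterior Normal(25/26, 9/13)
obs 3: x=-2 → posterior Normal(1/5, 18/35)
obs 4: x=-8 → posterior Normal(-65/44, 9/22)
obs 5: x=4 → posterior Normal(-29/53, 18/53)
obs 6: x=-5/2 → posterior Normal(-103/124, 9/31)
obs 7: x=3/2 → posterior Normal(-38/71, 18/71)
obs 8: x=1 → posterior Normal(-29/80, 9/40)
obs 9: x=-1/4 → posterior Normal(-125/356, 18/89)
obs 10: x=0 → posterior Normal(-125/392, 9/49)
obs 11: x=5/4 → posterior Normal(-20/107, 18/107)
obs 12: x=-9/4 → posterior Normal(-161/464, 9/58)
obs 13: x=-3/4 → posterior Normal(-47/125, 18/125)
obs 14: x=-7/4 → posterior Normal(-251/536, 9/67)

-251/536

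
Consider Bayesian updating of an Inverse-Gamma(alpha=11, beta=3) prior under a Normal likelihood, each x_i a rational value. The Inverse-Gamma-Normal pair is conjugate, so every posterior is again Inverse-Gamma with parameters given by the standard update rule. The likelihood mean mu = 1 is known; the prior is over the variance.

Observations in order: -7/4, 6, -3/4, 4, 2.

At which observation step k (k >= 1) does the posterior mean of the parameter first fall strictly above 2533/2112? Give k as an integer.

obs 1: x=-7/4 → posterior Inverse-Gamma(23/2, 217/32)
obs 2: x=6 → posterior Inverse-Gamma(12, 617/32)
obs 3: x=-3/4 → posterior Inverse-Gamma(25/2, 333/16)
obs 4: x=4 → posterior Inverse-Gamma(13, 405/16)
obs 5: x=2 → posterior Inverse-Gamma(27/2, 413/16)

k = 2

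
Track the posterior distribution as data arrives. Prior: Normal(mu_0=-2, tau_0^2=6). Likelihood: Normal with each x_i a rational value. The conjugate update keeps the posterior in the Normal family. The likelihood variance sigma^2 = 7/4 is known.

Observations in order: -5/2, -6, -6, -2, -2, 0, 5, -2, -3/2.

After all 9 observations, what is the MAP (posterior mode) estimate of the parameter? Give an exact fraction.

-422/223

obs 1: x=-5/2 → posterior Normal(-74/31, 42/31)
obs 2: x=-6 → posterior Normal(-218/55, 42/55)
obs 3: x=-6 → posterior Normal(-362/79, 42/79)
obs 4: x=-2 → posterior Normal(-410/103, 42/103)
obs 5: x=-2 → posterior Normal(-458/127, 42/127)
obs 6: x=0 → posterior Normal(-458/151, 42/151)
obs 7: x=5 → posterior Normal(-338/175, 6/25)
obs 8: x=-2 → posterior Normal(-386/199, 42/199)
obs 9: x=-3/2 → posterior Normal(-422/223, 42/223)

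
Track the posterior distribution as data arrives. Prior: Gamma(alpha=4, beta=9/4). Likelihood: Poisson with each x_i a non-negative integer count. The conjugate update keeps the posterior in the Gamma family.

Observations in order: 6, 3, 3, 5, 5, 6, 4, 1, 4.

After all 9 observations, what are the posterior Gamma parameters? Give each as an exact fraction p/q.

alpha=41, beta=45/4

obs 1: x=6 → posterior Gamma(10, 13/4)
obs 2: x=3 → posterior Gamma(13, 17/4)
obs 3: x=3 → posterior Gamma(16, 21/4)
obs 4: x=5 → posterior Gamma(21, 25/4)
obs 5: x=5 → posterior Gamma(26, 29/4)
obs 6: x=6 → posterior Gamma(32, 33/4)
obs 7: x=4 → posterior Gamma(36, 37/4)
obs 8: x=1 → posterior Gamma(37, 41/4)
obs 9: x=4 → posterior Gamma(41, 45/4)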